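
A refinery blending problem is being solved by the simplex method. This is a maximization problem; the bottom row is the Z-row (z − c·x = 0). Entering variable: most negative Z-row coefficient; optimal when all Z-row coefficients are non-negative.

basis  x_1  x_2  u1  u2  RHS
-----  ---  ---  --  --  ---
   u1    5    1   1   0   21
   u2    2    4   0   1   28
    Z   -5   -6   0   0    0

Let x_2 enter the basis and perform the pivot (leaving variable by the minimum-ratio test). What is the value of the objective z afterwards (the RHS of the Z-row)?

Ratio test on column x_2 — row 1: 21/1 = 21; row 2: 28/4 = 7. Minimum is 7 at row 2 (u2 leaves); pivot element 4.
Pivot on row 2; the Z-row RHS becomes 0 − (-6)·7 = 42.

42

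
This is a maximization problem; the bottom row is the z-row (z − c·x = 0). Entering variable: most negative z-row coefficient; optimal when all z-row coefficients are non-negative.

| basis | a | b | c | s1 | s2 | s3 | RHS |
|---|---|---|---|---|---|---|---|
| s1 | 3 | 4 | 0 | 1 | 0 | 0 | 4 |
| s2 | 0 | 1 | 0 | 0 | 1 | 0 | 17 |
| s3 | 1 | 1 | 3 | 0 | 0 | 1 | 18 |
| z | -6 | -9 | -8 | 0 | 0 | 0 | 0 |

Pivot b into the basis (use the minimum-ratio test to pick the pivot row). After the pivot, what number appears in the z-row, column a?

3/4

Ratio test on column b — row 1: 4/4 = 1; row 2: 17/1 = 17; row 3: 18/1 = 18. Minimum is 1 at row 1 (s1 leaves); pivot element 4.
Divide row 1 by 4; eliminate column b from the other rows.
z-row update in column a: -6 − (-9)·(3/4) = 3/4.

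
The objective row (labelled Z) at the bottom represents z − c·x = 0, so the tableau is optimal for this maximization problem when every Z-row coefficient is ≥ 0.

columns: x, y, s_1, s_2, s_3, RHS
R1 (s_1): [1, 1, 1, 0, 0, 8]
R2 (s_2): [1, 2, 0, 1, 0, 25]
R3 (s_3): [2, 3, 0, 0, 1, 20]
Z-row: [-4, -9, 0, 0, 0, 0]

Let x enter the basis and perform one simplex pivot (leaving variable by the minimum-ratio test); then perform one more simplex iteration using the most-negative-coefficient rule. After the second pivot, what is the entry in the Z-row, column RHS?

Ratio test on column x — row 1: 8/1 = 8; row 2: 25/1 = 25; row 3: 20/2 = 10. Minimum is 8 at row 1 (s_1 leaves); pivot element 1.
Divide row 1 by 1; eliminate column x from the other rows.
Second iteration: most negative Z-row entry is -5 in column y, so y enters.
Ratio test on column y — row 1: 8/1 = 8; row 2: 17/1 = 17; row 3: 4/1 = 4. Minimum is 4 at row 3 (s_3 leaves); pivot element 1.
Divide row 3 by 1; eliminate column y from the other rows.
After both pivots, the entry at the Z-row, column RHS is 52.

52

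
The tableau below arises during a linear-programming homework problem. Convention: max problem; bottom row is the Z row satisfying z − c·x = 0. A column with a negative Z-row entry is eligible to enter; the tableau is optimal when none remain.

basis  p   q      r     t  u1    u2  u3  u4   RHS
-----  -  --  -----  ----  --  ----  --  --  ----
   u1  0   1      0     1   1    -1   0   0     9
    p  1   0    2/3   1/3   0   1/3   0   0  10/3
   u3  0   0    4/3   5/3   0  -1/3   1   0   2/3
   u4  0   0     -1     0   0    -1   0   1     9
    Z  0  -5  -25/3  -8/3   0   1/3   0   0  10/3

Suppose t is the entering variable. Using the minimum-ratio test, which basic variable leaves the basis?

Column t entries and ratios — u1: 9/1 = 9; p: (10/3)/(1/3) = 10; u3: (2/3)/(5/3) = 2/5; u4: 0 ≤ 0, skip.
Smallest ratio is 2/5 in the row of u3, so u3 leaves.

u3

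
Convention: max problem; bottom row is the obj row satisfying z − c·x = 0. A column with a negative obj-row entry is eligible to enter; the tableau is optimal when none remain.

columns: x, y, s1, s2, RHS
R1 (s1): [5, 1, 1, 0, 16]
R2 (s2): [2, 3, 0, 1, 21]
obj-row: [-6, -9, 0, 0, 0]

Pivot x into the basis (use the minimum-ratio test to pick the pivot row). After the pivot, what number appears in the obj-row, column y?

Ratio test on column x — row 1: 16/5 = 16/5; row 2: 21/2 = 21/2. Minimum is 16/5 at row 1 (s1 leaves); pivot element 5.
Divide row 1 by 5; eliminate column x from the other rows.
obj-row update in column y: -9 − (-6)·(1/5) = -39/5.

-39/5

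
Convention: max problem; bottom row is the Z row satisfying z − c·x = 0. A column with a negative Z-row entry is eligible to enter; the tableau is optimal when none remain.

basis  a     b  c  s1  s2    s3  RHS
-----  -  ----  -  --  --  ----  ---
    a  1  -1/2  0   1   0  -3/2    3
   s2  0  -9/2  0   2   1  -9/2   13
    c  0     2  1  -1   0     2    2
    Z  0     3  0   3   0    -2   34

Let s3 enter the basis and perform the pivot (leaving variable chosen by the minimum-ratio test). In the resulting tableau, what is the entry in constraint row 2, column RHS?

35/2

Ratio test on column s3 — row 1: entry -3/2 ≤ 0; row 2: entry -9/2 ≤ 0; row 3: 2/2 = 1. Minimum is 1 at row 3 (c leaves); pivot element 2.
Divide row 3 by 2; eliminate column s3 from the other rows.
Row 2 update in column RHS: 13 − (-9/2)·1 = 35/2.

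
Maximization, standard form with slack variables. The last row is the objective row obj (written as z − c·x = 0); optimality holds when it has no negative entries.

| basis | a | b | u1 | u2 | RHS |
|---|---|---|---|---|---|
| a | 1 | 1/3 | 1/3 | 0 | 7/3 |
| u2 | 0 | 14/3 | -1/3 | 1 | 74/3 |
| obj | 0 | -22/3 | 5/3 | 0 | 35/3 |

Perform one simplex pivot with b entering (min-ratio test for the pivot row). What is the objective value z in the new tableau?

Ratio test on column b — row 1: (7/3)/(1/3) = 7; row 2: (74/3)/(14/3) = 37/7. Minimum is 37/7 at row 2 (u2 leaves); pivot element 14/3.
Pivot on row 2; the obj-row RHS becomes 35/3 − (-22/3)·(37/7) = 353/7.

353/7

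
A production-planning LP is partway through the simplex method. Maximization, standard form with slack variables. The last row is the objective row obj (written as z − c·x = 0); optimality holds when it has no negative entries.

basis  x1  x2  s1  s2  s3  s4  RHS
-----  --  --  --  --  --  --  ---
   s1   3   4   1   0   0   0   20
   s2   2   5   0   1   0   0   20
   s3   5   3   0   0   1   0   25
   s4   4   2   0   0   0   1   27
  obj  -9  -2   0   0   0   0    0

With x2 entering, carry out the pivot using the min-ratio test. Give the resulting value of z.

Ratio test on column x2 — row 1: 20/4 = 5; row 2: 20/5 = 4; row 3: 25/3 = 25/3; row 4: 27/2 = 27/2. Minimum is 4 at row 2 (s2 leaves); pivot element 5.
Pivot on row 2; the obj-row RHS becomes 0 − (-2)·4 = 8.

8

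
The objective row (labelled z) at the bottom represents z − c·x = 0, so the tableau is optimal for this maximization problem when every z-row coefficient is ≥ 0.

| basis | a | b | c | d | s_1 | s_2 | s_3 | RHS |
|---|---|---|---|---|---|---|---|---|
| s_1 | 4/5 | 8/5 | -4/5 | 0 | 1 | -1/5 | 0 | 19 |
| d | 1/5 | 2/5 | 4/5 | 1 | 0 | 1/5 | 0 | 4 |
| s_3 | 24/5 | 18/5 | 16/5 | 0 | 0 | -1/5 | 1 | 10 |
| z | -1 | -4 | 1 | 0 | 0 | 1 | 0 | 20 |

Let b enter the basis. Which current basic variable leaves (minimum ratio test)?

s_3

Column b entries and ratios — s_1: 19/(8/5) = 95/8; d: 4/(2/5) = 10; s_3: 10/(18/5) = 25/9.
Smallest ratio is 25/9 in the row of s_3, so s_3 leaves.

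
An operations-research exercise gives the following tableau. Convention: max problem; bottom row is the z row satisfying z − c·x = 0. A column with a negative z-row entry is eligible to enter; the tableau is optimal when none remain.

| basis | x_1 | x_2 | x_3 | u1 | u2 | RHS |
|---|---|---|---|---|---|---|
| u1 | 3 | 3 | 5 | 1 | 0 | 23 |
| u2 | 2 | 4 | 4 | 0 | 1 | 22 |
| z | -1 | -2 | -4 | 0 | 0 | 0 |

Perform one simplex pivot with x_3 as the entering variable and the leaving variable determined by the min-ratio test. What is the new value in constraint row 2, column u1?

-4/5

Ratio test on column x_3 — row 1: 23/5 = 23/5; row 2: 22/4 = 11/2. Minimum is 23/5 at row 1 (u1 leaves); pivot element 5.
Divide row 1 by 5; eliminate column x_3 from the other rows.
Row 2 update in column u1: 0 − 4·(1/5) = -4/5.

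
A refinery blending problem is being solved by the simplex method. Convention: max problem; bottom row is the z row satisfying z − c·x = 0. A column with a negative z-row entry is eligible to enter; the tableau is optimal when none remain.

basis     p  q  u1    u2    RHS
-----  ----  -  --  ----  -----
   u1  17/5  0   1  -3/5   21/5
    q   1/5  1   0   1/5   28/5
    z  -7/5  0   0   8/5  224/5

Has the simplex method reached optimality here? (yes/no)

The z-row has a negative entry -7/5 in column p, so it is not optimal.

no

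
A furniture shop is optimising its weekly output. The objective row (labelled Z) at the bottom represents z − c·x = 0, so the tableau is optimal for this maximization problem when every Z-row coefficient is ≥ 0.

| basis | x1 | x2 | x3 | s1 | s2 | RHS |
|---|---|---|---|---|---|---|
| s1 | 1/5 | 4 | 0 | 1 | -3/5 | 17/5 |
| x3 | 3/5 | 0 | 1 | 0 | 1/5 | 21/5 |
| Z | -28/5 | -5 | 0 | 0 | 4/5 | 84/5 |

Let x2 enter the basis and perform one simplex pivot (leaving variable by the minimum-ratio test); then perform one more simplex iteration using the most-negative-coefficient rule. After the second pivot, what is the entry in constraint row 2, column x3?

5/3

Ratio test on column x2 — row 1: (17/5)/4 = 17/20; row 2: entry 0 ≤ 0. Minimum is 17/20 at row 1 (s1 leaves); pivot element 4.
Divide row 1 by 4; eliminate column x2 from the other rows.
Second iteration: most negative Z-row entry is -107/20 in column x1, so x1 enters.
Ratio test on column x1 — row 1: (17/20)/(1/20) = 17; row 2: (21/5)/(3/5) = 7. Minimum is 7 at row 2 (x3 leaves); pivot element 3/5.
Divide row 2 by 3/5; eliminate column x1 from the other rows.
After both pivots, the entry at constraint row 2, column x3 is 5/3.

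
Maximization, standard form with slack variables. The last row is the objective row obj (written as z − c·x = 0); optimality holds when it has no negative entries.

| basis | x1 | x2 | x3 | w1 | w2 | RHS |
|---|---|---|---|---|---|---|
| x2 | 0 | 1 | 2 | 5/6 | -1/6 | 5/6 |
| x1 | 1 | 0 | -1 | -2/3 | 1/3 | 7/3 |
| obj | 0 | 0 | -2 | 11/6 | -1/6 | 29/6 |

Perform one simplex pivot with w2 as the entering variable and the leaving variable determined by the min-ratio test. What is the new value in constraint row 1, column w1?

1/2

Ratio test on column w2 — row 1: entry -1/6 ≤ 0; row 2: (7/3)/(1/3) = 7. Minimum is 7 at row 2 (x1 leaves); pivot element 1/3.
Divide row 2 by 1/3; eliminate column w2 from the other rows.
Row 1 update in column w1: 5/6 − (-1/6)·(-2) = 1/2.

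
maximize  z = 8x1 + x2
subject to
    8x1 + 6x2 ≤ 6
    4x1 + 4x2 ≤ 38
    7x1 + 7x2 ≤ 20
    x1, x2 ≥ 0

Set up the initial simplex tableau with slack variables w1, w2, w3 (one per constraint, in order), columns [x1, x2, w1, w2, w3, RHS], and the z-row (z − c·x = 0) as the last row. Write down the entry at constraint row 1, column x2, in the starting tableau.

6

Constraint 1 has coefficient 6 on x2.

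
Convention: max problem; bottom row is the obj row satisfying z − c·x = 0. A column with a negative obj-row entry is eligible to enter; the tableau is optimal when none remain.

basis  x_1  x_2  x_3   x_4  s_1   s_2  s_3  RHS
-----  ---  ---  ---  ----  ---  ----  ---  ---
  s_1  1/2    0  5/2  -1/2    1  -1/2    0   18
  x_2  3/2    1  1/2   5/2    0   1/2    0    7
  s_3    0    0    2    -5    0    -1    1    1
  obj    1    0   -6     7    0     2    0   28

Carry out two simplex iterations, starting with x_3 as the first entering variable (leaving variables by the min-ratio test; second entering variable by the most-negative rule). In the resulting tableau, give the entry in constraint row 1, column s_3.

-13/15

Ratio test on column x_3 — row 1: 18/(5/2) = 36/5; row 2: 7/(1/2) = 14; row 3: 1/2 = 1/2. Minimum is 1/2 at row 3 (s_3 leaves); pivot element 2.
Divide row 3 by 2; eliminate column x_3 from the other rows.
Second iteration: most negative obj-row entry is -8 in column x_4, so x_4 enters.
Ratio test on column x_4 — row 1: (67/4)/(23/4) = 67/23; row 2: (27/4)/(15/4) = 9/5; row 3: entry -5/2 ≤ 0. Minimum is 9/5 at row 2 (x_2 leaves); pivot element 15/4.
Divide row 2 by 15/4; eliminate column x_4 from the other rows.
After both pivots, the entry at constraint row 1, column s_3 is -13/15.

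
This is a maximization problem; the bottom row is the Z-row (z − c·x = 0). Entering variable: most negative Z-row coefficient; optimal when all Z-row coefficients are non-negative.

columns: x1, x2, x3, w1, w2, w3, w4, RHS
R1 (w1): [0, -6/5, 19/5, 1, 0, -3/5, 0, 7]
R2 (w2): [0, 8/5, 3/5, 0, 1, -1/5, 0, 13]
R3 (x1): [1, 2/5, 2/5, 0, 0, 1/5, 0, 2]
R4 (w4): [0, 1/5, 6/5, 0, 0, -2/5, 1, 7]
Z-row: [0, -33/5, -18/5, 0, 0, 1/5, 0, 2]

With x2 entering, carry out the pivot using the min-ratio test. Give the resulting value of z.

Ratio test on column x2 — row 1: entry -6/5 ≤ 0; row 2: 13/(8/5) = 65/8; row 3: 2/(2/5) = 5; row 4: 7/(1/5) = 35. Minimum is 5 at row 3 (x1 leaves); pivot element 2/5.
Pivot on row 3; the Z-row RHS becomes 2 − (-33/5)·5 = 35.

35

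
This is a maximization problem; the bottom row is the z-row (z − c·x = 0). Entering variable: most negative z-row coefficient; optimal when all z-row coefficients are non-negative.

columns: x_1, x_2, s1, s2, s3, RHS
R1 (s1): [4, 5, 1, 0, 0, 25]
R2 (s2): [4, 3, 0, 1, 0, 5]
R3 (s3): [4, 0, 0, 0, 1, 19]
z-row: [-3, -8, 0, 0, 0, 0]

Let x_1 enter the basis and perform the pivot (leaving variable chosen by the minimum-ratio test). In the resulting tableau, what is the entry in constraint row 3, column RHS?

Ratio test on column x_1 — row 1: 25/4 = 25/4; row 2: 5/4 = 5/4; row 3: 19/4 = 19/4. Minimum is 5/4 at row 2 (s2 leaves); pivot element 4.
Divide row 2 by 4; eliminate column x_1 from the other rows.
Row 3 update in column RHS: 19 − 4·(5/4) = 14.

14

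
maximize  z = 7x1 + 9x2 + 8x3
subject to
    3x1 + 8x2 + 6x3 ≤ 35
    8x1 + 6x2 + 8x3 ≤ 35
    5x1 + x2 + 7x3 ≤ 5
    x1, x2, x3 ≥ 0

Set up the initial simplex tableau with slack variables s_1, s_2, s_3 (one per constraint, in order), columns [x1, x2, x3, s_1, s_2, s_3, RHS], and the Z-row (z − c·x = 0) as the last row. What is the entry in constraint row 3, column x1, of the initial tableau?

Constraint 3 has coefficient 5 on x1.

5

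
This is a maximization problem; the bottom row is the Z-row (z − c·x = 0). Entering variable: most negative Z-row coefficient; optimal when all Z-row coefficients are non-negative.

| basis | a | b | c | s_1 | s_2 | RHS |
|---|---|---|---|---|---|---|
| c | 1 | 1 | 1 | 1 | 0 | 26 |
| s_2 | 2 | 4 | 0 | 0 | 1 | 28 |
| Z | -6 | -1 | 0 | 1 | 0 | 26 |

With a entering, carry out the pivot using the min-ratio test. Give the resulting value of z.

Ratio test on column a — row 1: 26/1 = 26; row 2: 28/2 = 14. Minimum is 14 at row 2 (s_2 leaves); pivot element 2.
Pivot on row 2; the Z-row RHS becomes 26 − (-6)·14 = 110.

110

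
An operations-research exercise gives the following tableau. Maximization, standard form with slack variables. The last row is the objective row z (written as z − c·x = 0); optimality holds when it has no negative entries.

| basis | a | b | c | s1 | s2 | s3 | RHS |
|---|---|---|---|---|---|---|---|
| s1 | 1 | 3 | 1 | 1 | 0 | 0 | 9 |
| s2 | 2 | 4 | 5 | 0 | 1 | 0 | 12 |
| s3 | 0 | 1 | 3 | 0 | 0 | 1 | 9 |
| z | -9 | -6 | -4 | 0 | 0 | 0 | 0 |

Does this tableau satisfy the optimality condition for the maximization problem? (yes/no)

The z-row has a negative entry -9 in column a, so it is not optimal.

no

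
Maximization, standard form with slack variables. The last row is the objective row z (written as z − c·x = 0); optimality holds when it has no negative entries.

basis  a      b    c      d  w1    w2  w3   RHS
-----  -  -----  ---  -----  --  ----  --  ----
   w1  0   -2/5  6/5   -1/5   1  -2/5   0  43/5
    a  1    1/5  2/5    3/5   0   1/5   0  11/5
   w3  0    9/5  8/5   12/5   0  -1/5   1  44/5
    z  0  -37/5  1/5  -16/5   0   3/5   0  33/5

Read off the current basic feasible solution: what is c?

0

c is not in the basis, so in the current basic feasible solution c = 0.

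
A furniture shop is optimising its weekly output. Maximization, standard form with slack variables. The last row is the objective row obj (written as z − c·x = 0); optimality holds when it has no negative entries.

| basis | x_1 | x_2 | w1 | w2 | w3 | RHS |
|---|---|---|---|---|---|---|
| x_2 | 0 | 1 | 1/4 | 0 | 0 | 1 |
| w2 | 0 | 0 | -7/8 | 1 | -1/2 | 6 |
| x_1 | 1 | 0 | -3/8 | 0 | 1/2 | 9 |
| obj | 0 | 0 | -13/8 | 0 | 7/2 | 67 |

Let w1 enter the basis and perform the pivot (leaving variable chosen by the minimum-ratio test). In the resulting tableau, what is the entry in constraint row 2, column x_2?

7/2

Ratio test on column w1 — row 1: 1/(1/4) = 4; row 2: entry -7/8 ≤ 0; row 3: entry -3/8 ≤ 0. Minimum is 4 at row 1 (x_2 leaves); pivot element 1/4.
Divide row 1 by 1/4; eliminate column w1 from the other rows.
Row 2 update in column x_2: 0 − (-7/8)·4 = 7/2.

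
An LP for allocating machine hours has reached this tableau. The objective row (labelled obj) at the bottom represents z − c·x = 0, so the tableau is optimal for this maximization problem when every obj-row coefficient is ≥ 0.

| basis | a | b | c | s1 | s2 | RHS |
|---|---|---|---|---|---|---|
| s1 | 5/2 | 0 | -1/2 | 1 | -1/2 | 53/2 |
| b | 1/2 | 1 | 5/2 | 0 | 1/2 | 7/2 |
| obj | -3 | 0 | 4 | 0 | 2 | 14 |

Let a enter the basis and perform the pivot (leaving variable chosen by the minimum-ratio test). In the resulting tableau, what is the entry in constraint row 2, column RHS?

Ratio test on column a — row 1: (53/2)/(5/2) = 53/5; row 2: (7/2)/(1/2) = 7. Minimum is 7 at row 2 (b leaves); pivot element 1/2.
Divide row 2 by 1/2; eliminate column a from the other rows.
In the new row 2, the RHS entry is the old entry divided by the pivot: (7/2)/(1/2) = 7.

7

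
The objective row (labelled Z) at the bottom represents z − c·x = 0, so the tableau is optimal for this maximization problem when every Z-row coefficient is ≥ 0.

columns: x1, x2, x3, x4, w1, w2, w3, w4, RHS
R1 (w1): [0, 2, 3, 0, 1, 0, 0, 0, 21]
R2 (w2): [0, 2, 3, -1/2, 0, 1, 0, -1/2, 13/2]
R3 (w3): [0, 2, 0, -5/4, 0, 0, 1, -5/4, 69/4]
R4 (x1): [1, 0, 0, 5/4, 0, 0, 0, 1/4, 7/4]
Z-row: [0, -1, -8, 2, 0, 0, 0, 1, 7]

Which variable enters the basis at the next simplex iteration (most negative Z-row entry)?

Negative Z-row entries: x2: -1, x3: -8.
The most negative is -8 in column x3, so x3 enters.

x3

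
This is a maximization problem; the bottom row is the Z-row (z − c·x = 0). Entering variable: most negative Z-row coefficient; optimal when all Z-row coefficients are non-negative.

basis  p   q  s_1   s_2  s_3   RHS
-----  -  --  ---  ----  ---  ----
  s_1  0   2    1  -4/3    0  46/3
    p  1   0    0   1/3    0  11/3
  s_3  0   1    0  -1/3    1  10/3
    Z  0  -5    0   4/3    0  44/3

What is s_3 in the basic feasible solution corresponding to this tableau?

10/3

s_3 is basic (row 3); its value is the RHS of that row, 10/3.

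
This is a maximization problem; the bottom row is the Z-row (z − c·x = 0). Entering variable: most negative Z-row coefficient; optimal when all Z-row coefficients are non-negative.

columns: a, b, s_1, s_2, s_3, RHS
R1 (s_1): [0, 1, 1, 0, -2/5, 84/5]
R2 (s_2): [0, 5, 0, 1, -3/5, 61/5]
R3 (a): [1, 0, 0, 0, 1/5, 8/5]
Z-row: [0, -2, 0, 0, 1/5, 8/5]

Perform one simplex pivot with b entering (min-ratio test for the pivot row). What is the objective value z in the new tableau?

162/25

Ratio test on column b — row 1: (84/5)/1 = 84/5; row 2: (61/5)/5 = 61/25; row 3: entry 0 ≤ 0. Minimum is 61/25 at row 2 (s_2 leaves); pivot element 5.
Pivot on row 2; the Z-row RHS becomes 8/5 − (-2)·(61/25) = 162/25.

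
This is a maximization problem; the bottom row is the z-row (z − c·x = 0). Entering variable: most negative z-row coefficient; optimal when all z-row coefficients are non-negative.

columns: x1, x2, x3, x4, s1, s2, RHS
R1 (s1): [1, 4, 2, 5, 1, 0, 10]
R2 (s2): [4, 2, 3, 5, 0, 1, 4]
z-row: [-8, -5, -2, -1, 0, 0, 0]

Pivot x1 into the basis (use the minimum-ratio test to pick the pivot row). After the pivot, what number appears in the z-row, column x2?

-1

Ratio test on column x1 — row 1: 10/1 = 10; row 2: 4/4 = 1. Minimum is 1 at row 2 (s2 leaves); pivot element 4.
Divide row 2 by 4; eliminate column x1 from the other rows.
z-row update in column x2: -5 − (-8)·(1/2) = -1.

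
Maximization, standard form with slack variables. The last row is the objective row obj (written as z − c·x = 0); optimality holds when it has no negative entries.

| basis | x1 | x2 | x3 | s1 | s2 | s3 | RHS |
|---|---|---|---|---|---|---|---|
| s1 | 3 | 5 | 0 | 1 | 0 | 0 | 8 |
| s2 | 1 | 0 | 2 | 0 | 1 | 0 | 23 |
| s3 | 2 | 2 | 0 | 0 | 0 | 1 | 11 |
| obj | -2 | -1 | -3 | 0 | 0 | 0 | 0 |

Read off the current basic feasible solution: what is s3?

s3 is basic (row 3); its value is the RHS of that row, 11.

11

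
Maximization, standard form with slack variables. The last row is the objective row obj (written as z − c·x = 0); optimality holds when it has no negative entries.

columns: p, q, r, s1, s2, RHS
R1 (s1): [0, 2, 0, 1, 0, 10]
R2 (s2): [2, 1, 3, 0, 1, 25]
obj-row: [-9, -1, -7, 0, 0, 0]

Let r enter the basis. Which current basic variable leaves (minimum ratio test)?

Column r entries and ratios — s1: 0 ≤ 0, skip; s2: 25/3 = 25/3.
Smallest ratio is 25/3 in the row of s2, so s2 leaves.

s2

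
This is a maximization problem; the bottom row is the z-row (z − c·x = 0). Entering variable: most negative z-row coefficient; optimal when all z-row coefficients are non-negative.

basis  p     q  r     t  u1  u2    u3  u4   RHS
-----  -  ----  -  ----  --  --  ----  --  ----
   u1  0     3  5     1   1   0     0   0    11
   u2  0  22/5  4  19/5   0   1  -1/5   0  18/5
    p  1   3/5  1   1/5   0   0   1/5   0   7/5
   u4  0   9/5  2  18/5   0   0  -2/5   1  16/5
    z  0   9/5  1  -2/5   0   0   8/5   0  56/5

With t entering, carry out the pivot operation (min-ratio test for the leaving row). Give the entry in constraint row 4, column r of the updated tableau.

5/9

Ratio test on column t — row 1: 11/1 = 11; row 2: (18/5)/(19/5) = 18/19; row 3: (7/5)/(1/5) = 7; row 4: (16/5)/(18/5) = 8/9. Minimum is 8/9 at row 4 (u4 leaves); pivot element 18/5.
Divide row 4 by 18/5; eliminate column t from the other rows.
In the new row 4, the r entry is the old entry divided by the pivot: 2/(18/5) = 5/9.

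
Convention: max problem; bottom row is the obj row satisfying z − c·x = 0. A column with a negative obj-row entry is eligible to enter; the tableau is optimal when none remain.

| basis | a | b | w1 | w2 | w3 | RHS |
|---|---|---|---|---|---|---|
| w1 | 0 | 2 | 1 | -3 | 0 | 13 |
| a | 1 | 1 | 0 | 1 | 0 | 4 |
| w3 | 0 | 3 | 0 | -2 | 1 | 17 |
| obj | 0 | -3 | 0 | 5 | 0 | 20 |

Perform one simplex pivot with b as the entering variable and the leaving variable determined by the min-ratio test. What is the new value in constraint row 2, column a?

Ratio test on column b — row 1: 13/2 = 13/2; row 2: 4/1 = 4; row 3: 17/3 = 17/3. Minimum is 4 at row 2 (a leaves); pivot element 1.
Divide row 2 by 1; eliminate column b from the other rows.
In the new row 2, the a entry is the old entry divided by the pivot: 1/1 = 1.

1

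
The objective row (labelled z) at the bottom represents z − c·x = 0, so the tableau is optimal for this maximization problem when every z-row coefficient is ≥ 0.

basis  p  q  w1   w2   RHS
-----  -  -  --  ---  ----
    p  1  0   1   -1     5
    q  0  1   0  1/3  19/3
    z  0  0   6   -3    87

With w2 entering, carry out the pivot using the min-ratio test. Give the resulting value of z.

144

Ratio test on column w2 — row 1: entry -1 ≤ 0; row 2: (19/3)/(1/3) = 19. Minimum is 19 at row 2 (q leaves); pivot element 1/3.
Pivot on row 2; the z-row RHS becomes 87 − (-3)·19 = 144.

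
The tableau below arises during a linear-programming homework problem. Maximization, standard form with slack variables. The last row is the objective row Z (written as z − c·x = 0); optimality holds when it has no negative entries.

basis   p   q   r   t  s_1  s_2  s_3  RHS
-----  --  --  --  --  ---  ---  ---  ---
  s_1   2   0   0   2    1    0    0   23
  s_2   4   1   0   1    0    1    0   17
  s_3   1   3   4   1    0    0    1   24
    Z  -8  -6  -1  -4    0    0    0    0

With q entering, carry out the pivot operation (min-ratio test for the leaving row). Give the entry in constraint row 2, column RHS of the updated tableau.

9

Ratio test on column q — row 1: entry 0 ≤ 0; row 2: 17/1 = 17; row 3: 24/3 = 8. Minimum is 8 at row 3 (s_3 leaves); pivot element 3.
Divide row 3 by 3; eliminate column q from the other rows.
Row 2 update in column RHS: 17 − 1·8 = 9.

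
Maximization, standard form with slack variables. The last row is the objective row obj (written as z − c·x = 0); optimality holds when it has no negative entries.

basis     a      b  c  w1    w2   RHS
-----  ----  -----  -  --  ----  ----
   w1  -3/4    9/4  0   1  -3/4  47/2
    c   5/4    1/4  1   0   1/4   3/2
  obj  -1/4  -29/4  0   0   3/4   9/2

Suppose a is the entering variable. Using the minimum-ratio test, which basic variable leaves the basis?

c

Column a entries and ratios — w1: -3/4 ≤ 0, skip; c: (3/2)/(5/4) = 6/5.
Smallest ratio is 6/5 in the row of c, so c leaves.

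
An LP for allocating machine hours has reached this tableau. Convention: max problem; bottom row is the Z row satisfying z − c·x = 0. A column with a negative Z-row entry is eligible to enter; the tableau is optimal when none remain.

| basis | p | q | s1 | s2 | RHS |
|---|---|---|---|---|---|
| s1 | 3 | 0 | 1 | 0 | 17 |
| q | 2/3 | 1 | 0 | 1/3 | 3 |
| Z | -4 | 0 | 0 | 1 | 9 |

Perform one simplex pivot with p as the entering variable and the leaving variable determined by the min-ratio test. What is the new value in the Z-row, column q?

Ratio test on column p — row 1: 17/3 = 17/3; row 2: 3/(2/3) = 9/2. Minimum is 9/2 at row 2 (q leaves); pivot element 2/3.
Divide row 2 by 2/3; eliminate column p from the other rows.
Z-row update in column q: 0 − (-4)·(3/2) = 6.

6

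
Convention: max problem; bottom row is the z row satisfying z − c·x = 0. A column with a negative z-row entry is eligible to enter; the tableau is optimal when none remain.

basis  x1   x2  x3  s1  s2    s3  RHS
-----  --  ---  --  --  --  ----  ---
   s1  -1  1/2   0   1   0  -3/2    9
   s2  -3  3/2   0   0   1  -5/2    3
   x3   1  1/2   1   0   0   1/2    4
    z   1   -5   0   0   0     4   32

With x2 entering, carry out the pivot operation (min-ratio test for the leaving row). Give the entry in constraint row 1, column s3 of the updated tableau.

Ratio test on column x2 — row 1: 9/(1/2) = 18; row 2: 3/(3/2) = 2; row 3: 4/(1/2) = 8. Minimum is 2 at row 2 (s2 leaves); pivot element 3/2.
Divide row 2 by 3/2; eliminate column x2 from the other rows.
Row 1 update in column s3: -3/2 − (1/2)·(-5/3) = -2/3.

-2/3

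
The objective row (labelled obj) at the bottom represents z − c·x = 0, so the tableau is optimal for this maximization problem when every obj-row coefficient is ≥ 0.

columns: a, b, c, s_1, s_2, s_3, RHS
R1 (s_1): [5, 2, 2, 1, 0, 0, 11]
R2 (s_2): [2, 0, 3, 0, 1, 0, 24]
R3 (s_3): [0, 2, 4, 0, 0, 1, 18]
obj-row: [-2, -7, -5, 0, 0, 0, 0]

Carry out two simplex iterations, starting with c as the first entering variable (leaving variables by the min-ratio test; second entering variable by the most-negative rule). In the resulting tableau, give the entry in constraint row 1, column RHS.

2

Ratio test on column c — row 1: 11/2 = 11/2; row 2: 24/3 = 8; row 3: 18/4 = 9/2. Minimum is 9/2 at row 3 (s_3 leaves); pivot element 4.
Divide row 3 by 4; eliminate column c from the other rows.
Second iteration: most negative obj-row entry is -9/2 in column b, so b enters.
Ratio test on column b — row 1: 2/1 = 2; row 2: entry -3/2 ≤ 0; row 3: (9/2)/(1/2) = 9. Minimum is 2 at row 1 (s_1 leaves); pivot element 1.
Divide row 1 by 1; eliminate column b from the other rows.
After both pivots, the entry at constraint row 1, column RHS is 2.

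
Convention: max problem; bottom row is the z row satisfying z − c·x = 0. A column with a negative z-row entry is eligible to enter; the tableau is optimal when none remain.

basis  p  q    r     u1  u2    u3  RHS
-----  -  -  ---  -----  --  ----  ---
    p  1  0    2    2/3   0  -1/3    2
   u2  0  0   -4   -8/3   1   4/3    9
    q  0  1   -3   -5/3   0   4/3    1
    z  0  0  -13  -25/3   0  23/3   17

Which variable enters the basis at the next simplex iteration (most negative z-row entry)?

Negative z-row entries: r: -13, u1: -25/3.
The most negative is -13 in column r, so r enters.

r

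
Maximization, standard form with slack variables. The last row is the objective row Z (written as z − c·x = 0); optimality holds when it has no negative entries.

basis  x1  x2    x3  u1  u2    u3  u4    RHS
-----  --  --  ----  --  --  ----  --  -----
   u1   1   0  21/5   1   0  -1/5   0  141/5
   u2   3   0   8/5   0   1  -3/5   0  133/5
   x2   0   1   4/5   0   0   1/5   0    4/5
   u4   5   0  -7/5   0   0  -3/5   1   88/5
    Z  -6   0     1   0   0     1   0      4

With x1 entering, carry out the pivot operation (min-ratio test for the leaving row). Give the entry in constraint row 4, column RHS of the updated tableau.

Ratio test on column x1 — row 1: (141/5)/1 = 141/5; row 2: (133/5)/3 = 133/15; row 3: entry 0 ≤ 0; row 4: (88/5)/5 = 88/25. Minimum is 88/25 at row 4 (u4 leaves); pivot element 5.
Divide row 4 by 5; eliminate column x1 from the other rows.
In the new row 4, the RHS entry is the old entry divided by the pivot: (88/5)/5 = 88/25.

88/25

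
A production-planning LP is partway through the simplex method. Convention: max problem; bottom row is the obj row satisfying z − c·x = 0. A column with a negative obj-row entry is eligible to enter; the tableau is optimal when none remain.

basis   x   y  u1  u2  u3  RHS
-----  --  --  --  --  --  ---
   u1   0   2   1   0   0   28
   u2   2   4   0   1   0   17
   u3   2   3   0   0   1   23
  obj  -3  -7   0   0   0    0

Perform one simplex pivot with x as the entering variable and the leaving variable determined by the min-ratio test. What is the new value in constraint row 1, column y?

Ratio test on column x — row 1: entry 0 ≤ 0; row 2: 17/2 = 17/2; row 3: 23/2 = 23/2. Minimum is 17/2 at row 2 (u2 leaves); pivot element 2.
Divide row 2 by 2; eliminate column x from the other rows.
Row 1 update in column y: 2 − 0·2 = 2.

2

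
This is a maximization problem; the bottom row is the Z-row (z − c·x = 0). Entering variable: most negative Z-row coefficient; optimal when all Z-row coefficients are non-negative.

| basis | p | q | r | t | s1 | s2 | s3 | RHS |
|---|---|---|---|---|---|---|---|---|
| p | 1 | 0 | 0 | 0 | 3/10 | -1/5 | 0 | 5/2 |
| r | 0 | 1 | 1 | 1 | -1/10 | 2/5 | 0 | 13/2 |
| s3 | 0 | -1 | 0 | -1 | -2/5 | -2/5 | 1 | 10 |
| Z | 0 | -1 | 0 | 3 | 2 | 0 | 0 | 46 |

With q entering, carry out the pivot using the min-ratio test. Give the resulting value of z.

105/2

Ratio test on column q — row 1: entry 0 ≤ 0; row 2: (13/2)/1 = 13/2; row 3: entry -1 ≤ 0. Minimum is 13/2 at row 2 (r leaves); pivot element 1.
Pivot on row 2; the Z-row RHS becomes 46 − (-1)·(13/2) = 105/2.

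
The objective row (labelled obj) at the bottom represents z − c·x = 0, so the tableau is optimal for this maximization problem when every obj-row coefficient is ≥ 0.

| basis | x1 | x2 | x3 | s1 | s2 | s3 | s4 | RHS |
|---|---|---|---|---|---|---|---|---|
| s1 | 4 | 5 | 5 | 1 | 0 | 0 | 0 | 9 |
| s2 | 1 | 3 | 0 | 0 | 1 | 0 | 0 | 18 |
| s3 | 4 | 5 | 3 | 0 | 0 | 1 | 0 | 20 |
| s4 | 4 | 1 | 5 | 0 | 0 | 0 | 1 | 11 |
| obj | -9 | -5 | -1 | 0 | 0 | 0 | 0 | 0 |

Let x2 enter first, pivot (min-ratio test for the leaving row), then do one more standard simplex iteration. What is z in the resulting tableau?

Ratio test on column x2 — row 1: 9/5 = 9/5; row 2: 18/3 = 6; row 3: 20/5 = 4; row 4: 11/1 = 11. Minimum is 9/5 at row 1 (s1 leaves); pivot element 5.
Pivot on row 1; the obj-row RHS becomes 0 − (-5)·(9/5) = 9.
Next entering variable (most negative obj-row entry -5): x1.
Ratio test on column x1 — row 1: (9/5)/(4/5) = 9/4; row 2: entry -7/5 ≤ 0; row 3: entry 0 ≤ 0; row 4: (46/5)/(16/5) = 23/8. Minimum is 9/4 at row 1 (x2 leaves); pivot element 4/5.
After the second pivot the obj-row RHS is 9 − (-5)·(9/4) = 81/4.

81/4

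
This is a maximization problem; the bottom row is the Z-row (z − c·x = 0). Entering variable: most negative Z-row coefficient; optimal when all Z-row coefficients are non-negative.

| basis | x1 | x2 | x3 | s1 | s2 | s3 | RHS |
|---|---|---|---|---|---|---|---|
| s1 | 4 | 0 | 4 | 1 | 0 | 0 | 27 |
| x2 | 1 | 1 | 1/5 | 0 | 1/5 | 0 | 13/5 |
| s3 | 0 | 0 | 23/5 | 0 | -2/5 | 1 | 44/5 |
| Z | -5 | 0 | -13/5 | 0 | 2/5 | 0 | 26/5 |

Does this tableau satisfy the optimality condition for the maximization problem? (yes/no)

The Z-row has a negative entry -5 in column x1, so it is not optimal.

no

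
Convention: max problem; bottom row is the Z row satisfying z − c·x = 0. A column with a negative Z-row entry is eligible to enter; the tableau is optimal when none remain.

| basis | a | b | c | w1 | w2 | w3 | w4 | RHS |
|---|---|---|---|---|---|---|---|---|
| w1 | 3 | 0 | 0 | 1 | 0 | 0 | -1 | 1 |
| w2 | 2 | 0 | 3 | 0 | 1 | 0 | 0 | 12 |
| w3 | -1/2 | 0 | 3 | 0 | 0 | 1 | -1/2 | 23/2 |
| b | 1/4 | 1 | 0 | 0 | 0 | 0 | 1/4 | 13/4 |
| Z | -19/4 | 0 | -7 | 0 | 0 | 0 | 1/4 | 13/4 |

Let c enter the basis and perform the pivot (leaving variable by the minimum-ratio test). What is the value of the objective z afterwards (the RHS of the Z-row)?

Ratio test on column c — row 1: entry 0 ≤ 0; row 2: 12/3 = 4; row 3: (23/2)/3 = 23/6; row 4: entry 0 ≤ 0. Minimum is 23/6 at row 3 (w3 leaves); pivot element 3.
Pivot on row 3; the Z-row RHS becomes 13/4 − (-7)·(23/6) = 361/12.

361/12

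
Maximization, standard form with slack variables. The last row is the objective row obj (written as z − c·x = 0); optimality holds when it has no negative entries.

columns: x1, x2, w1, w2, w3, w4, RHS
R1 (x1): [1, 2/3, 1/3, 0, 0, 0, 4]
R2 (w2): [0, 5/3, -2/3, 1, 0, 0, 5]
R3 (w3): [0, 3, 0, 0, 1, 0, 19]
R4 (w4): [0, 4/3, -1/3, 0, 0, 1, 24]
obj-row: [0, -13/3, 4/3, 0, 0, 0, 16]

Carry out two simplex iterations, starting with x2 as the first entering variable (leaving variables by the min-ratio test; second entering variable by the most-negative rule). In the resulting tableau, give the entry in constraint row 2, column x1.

2/3

Ratio test on column x2 — row 1: 4/(2/3) = 6; row 2: 5/(5/3) = 3; row 3: 19/3 = 19/3; row 4: 24/(4/3) = 18. Minimum is 3 at row 2 (w2 leaves); pivot element 5/3.
Divide row 2 by 5/3; eliminate column x2 from the other rows.
Second iteration: most negative obj-row entry is -2/5 in column w1, so w1 enters.
Ratio test on column w1 — row 1: 2/(3/5) = 10/3; row 2: entry -2/5 ≤ 0; row 3: 10/(6/5) = 25/3; row 4: 20/(1/5) = 100. Minimum is 10/3 at row 1 (x1 leaves); pivot element 3/5.
Divide row 1 by 3/5; eliminate column w1 from the other rows.
After both pivots, the entry at constraint row 2, column x1 is 2/3.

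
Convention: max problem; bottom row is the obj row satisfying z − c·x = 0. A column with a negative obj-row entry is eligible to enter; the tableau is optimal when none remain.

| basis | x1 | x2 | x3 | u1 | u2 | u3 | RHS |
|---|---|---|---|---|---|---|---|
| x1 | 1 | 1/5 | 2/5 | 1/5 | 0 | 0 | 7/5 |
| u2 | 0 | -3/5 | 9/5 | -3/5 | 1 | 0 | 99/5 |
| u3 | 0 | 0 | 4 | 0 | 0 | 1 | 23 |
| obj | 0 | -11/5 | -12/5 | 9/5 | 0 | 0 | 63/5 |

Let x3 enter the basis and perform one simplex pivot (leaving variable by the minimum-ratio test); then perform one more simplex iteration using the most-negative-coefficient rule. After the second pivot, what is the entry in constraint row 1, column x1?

5

Ratio test on column x3 — row 1: (7/5)/(2/5) = 7/2; row 2: (99/5)/(9/5) = 11; row 3: 23/4 = 23/4. Minimum is 7/2 at row 1 (x1 leaves); pivot element 2/5.
Divide row 1 by 2/5; eliminate column x3 from the other rows.
Second iteration: most negative obj-row entry is -1 in column x2, so x2 enters.
Ratio test on column x2 — row 1: (7/2)/(1/2) = 7; row 2: entry -3/2 ≤ 0; row 3: entry -2 ≤ 0. Minimum is 7 at row 1 (x3 leaves); pivot element 1/2.
Divide row 1 by 1/2; eliminate column x2 from the other rows.
After both pivots, the entry at constraint row 1, column x1 is 5.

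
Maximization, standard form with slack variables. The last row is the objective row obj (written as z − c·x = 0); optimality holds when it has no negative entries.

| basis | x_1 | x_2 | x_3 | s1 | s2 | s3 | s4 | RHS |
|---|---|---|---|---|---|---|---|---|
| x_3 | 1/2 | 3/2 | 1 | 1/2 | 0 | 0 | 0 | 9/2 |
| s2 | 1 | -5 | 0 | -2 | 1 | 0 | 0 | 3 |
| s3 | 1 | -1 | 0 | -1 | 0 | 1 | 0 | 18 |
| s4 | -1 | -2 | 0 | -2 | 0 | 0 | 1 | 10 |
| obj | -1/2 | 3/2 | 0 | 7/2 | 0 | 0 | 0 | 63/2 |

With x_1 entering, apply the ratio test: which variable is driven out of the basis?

s2

Column x_1 entries and ratios — x_3: (9/2)/(1/2) = 9; s2: 3/1 = 3; s3: 18/1 = 18; s4: -1 ≤ 0, skip.
Smallest ratio is 3 in the row of s2, so s2 leaves.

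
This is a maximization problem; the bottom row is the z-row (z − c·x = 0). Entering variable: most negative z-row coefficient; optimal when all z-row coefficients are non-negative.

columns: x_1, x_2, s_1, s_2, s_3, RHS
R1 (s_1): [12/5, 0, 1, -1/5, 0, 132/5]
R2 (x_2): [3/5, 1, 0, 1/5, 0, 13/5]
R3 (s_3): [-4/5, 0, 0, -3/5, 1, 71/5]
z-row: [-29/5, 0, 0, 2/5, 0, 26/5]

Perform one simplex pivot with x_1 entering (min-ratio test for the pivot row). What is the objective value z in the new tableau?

Ratio test on column x_1 — row 1: (132/5)/(12/5) = 11; row 2: (13/5)/(3/5) = 13/3; row 3: entry -4/5 ≤ 0. Minimum is 13/3 at row 2 (x_2 leaves); pivot element 3/5.
Pivot on row 2; the z-row RHS becomes 26/5 − (-29/5)·(13/3) = 91/3.

91/3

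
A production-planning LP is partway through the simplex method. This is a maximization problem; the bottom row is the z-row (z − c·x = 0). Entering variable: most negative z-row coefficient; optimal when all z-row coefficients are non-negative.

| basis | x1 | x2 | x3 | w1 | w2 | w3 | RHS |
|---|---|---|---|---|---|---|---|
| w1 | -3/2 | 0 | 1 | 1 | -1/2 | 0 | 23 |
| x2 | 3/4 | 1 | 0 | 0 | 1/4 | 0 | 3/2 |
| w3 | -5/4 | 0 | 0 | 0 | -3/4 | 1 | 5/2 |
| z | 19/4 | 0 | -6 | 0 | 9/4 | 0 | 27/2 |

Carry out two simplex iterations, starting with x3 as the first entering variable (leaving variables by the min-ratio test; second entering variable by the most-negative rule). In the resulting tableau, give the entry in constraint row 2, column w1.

0

Ratio test on column x3 — row 1: 23/1 = 23; row 2: entry 0 ≤ 0; row 3: entry 0 ≤ 0. Minimum is 23 at row 1 (w1 leaves); pivot element 1.
Divide row 1 by 1; eliminate column x3 from the other rows.
Second iteration: most negative z-row entry is -17/4 in column x1, so x1 enters.
Ratio test on column x1 — row 1: entry -3/2 ≤ 0; row 2: (3/2)/(3/4) = 2; row 3: entry -5/4 ≤ 0. Minimum is 2 at row 2 (x2 leaves); pivot element 3/4.
Divide row 2 by 3/4; eliminate column x1 from the other rows.
After both pivots, the entry at constraint row 2, column w1 is 0.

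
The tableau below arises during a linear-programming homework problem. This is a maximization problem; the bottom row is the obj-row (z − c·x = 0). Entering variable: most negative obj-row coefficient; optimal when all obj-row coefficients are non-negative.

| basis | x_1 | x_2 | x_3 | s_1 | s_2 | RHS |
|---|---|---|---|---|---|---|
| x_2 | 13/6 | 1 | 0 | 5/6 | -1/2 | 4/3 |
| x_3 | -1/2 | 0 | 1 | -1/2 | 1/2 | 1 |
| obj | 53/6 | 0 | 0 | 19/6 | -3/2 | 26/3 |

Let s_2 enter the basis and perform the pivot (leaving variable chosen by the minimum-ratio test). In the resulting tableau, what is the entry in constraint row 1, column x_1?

Ratio test on column s_2 — row 1: entry -1/2 ≤ 0; row 2: 1/(1/2) = 2. Minimum is 2 at row 2 (x_3 leaves); pivot element 1/2.
Divide row 2 by 1/2; eliminate column s_2 from the other rows.
Row 1 update in column x_1: 13/6 − (-1/2)·(-1) = 5/3.

5/3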